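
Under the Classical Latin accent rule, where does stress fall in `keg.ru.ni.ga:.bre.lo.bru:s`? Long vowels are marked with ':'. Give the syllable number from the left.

5

Classical Latin: stress the penult if heavy (long vowel or closed), else the antepenult.
Weights: 5 bre L, 6 lo L, 7 bru:s H.
The penult (syllable 6, lo) is light, so stress falls on the antepenult (syllable 5, bre).
Stress on syllable 5: keg.ru.ni.ga:.ˈbre.lo.bru:s.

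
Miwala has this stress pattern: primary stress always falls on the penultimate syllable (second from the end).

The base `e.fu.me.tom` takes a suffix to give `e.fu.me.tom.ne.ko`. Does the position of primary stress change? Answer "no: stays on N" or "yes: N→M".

Base `e.fu.me.tom` (4 syllables):
  The word has 4 syllables; the penultimate syllable (second from the end) is syllable 3 (me).
  → primary stress on syllable 3.
Suffixed `e.fu.me.tom.ne.ko` (6 syllables):
  The word has 6 syllables; the penultimate syllable (second from the end) is syllable 5 (ne).
  → primary stress on syllable 5.

yes: 3→5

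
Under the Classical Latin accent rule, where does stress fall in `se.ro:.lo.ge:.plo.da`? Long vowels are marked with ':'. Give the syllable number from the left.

4

Classical Latin: stress the penult if heavy (long vowel or closed), else the antepenult.
Weights: 4 ge: H, 5 plo L, 6 da L.
The penult (syllable 5, plo) is light, so stress falls on the antepenult (syllable 4, ge:).
Stress on syllable 4: se.ro:.lo.ˈge:.plo.da.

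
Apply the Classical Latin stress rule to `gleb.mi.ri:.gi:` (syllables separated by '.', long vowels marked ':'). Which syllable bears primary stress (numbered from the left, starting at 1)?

3

Classical Latin: stress the penult if heavy (long vowel or closed), else the antepenult.
Weights: 2 mi L, 3 ri: H, 4 gi: H.
The penult (syllable 3, ri:) is heavy, so it takes stress.
Stress on syllable 3: gleb.mi.ˈri:.gi:.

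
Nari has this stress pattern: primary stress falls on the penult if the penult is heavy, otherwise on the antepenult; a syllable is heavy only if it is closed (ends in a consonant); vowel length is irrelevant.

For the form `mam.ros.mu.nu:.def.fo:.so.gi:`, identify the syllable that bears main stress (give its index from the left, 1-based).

Weights: 6 fo: L, 7 so L, 8 gi: L.
The penult (syllable 7, so) is light, so stress falls on the antepenult (syllable 6, fo:).
Primary stress: syllable 6 → mam.ros.mu.nu:.def.ˈfo:.so.gi:.

6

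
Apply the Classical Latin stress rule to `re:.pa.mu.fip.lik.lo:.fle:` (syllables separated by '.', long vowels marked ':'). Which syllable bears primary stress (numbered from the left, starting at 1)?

6

Classical Latin: stress the penult if heavy (long vowel or closed), else the antepenult.
Weights: 5 lik H, 6 lo: H, 7 fle: H.
The penult (syllable 6, lo:) is heavy, so it takes stress.
Stress on syllable 6: re:.pa.mu.fip.lik.ˈlo:.fle:.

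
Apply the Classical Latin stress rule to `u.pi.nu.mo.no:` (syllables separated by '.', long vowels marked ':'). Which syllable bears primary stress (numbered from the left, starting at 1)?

Classical Latin: stress the penult if heavy (long vowel or closed), else the antepenult.
Weights: 3 nu L, 4 mo L, 5 no: H.
The penult (syllable 4, mo) is light, so stress falls on the antepenult (syllable 3, nu).
Stress on syllable 3: u.pi.ˈnu.mo.no:.

3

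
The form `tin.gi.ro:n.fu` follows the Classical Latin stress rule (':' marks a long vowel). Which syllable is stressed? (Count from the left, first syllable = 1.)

Classical Latin: stress the penult if heavy (long vowel or closed), else the antepenult.
Weights: 2 gi L, 3 ro:n H, 4 fu L.
The penult (syllable 3, ro:n) is heavy, so it takes stress.
Stress on syllable 3: tin.gi.ˈro:n.fu.

3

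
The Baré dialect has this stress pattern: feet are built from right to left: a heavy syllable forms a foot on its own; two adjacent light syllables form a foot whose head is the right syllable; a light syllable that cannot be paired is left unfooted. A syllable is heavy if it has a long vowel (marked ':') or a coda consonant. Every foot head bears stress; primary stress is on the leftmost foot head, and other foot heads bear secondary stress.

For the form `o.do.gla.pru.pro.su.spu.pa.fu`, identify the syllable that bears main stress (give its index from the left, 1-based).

3

Weights: 1 o L, 2 do L, 3 gla L, 4 pru L, 5 pro L, 6 su L, 7 spu L, 8 pa L, 9 fu L.
Parse right to left (heavy = foot alone; LL = one foot; stranded L unfooted): o (do.ˈgla) (pru.ˈpro) (su.ˈspu) (pa.ˈfu).
Foot heads: 3, 5, 7, 9.
Primary stress on the leftmost head = syllable 3.
Primary stress: syllable 3 → o.do.ˈgla.pru.pro.su.spu.pa.fu.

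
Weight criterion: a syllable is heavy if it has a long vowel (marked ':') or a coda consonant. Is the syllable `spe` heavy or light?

`spe`: short vowel, open (no coda). Short vowel, open → light.

light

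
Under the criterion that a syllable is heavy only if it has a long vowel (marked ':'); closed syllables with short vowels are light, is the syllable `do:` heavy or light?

heavy

`do:`: long vowel, open (no coda). Long vowel → heavy.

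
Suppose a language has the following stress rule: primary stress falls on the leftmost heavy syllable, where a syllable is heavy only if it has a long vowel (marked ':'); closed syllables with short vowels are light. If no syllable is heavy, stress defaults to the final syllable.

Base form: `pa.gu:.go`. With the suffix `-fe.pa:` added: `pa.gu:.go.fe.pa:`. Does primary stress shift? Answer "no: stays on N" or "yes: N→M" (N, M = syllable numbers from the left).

Base `pa.gu:.go` (3 syllables):
  Weights: 1 pa L, 2 gu: H, 3 go L.
  Heavy syllables in the domain: 2. The leftmost is syllable 2 (gu:).
  → primary stress on syllable 2.
Suffixed `pa.gu:.go.fe.pa:` (5 syllables):
  Weights: 1 pa L, 2 gu: H, 3 go L, 4 fe L, 5 pa: H.
  Heavy syllables in the domain: 2, 5. The leftmost is syllable 2 (gu:).
  → primary stress on syllable 2.

no: stays on 2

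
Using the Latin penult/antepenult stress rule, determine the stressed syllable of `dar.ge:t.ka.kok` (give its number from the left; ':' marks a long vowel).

Classical Latin: stress the penult if heavy (long vowel or closed), else the antepenult.
Weights: 2 ge:t H, 3 ka L, 4 kok H.
The penult (syllable 3, ka) is light, so stress falls on the antepenult (syllable 2, ge:t).
Stress on syllable 2: dar.ˈge:t.ka.kok.

2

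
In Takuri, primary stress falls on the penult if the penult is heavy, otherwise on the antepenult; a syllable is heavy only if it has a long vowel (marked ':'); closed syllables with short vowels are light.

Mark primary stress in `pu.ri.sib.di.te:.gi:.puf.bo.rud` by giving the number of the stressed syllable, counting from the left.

7

Weights: 7 puf L, 8 bo L, 9 rud L.
The penult (syllable 8, bo) is light, so stress falls on the antepenult (syllable 7, puf).
Primary stress: syllable 7 → pu.ri.sib.di.te:.gi:.ˈpuf.bo.rud.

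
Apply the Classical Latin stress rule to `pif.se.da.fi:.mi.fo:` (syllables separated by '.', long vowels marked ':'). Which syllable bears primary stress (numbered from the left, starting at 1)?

4

Classical Latin: stress the penult if heavy (long vowel or closed), else the antepenult.
Weights: 4 fi: H, 5 mi L, 6 fo: H.
The penult (syllable 5, mi) is light, so stress falls on the antepenult (syllable 4, fi:).
Stress on syllable 4: pif.se.da.ˈfi:.mi.fo:.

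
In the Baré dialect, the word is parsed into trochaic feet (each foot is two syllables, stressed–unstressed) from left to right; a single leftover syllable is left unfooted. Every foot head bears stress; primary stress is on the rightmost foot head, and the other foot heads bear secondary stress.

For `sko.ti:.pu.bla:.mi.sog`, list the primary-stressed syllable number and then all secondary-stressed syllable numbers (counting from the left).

primary 5, secondary 1, 3

Parse left to right into trochaic (ˈσσ) feet: (ˈsko.ti:) (ˈpu.bla:) (ˈmi.sog).
Foot heads (stressed positions): 1, 3, 5.
End Rule Rightmost: primary stress on the rightmost head = syllable 5.
Secondary stress on 1, 3: ˌsko.ti:.ˌpu.bla:.ˈmi.sog.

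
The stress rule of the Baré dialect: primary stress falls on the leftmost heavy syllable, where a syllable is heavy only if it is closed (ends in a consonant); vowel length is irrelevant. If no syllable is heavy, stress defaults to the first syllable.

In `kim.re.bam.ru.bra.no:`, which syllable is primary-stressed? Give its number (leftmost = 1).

Weights: 1 kim H, 2 re L, 3 bam H, 4 ru L, 5 bra L, 6 no: L.
Heavy syllables in the domain: 1, 3. The leftmost is syllable 1 (kim).
Primary stress: syllable 1 → ˈkim.re.bam.ru.bra.no:.

1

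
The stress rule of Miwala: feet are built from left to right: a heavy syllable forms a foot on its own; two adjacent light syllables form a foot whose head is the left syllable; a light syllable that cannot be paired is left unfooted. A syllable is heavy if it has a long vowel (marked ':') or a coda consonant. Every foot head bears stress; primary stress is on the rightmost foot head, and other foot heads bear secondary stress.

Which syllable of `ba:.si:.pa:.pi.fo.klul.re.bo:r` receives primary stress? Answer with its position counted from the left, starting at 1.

8

Weights: 1 ba: H, 2 si: H, 3 pa: H, 4 pi L, 5 fo L, 6 klul H, 7 re L, 8 bo:r H.
Parse left to right (heavy = foot alone; LL = one foot; stranded L unfooted): (ˈba:) (ˈsi:) (ˈpa:) (ˈpi.fo) (ˈklul) re (ˈbo:r).
Foot heads: 1, 2, 3, 4, 6, 8.
Primary stress on the rightmost head = syllable 8.
Primary stress: syllable 8 → ba:.si:.pa:.pi.fo.klul.re.ˈbo:r.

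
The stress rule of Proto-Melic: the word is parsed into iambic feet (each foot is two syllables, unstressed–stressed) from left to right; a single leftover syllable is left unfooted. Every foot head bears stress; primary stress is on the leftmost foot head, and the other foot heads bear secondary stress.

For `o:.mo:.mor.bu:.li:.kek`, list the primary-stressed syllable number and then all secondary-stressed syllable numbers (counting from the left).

Parse left to right into iambic (σˈσ) feet: (o:.ˈmo:) (mor.ˈbu:) (li:.ˈkek).
Foot heads (stressed positions): 2, 4, 6.
End Rule Leftmost: primary stress on the leftmost head = syllable 2.
Secondary stress on 4, 6: o:.ˈmo:.mor.ˌbu:.li:.ˌkek.

primary 2, secondary 4, 6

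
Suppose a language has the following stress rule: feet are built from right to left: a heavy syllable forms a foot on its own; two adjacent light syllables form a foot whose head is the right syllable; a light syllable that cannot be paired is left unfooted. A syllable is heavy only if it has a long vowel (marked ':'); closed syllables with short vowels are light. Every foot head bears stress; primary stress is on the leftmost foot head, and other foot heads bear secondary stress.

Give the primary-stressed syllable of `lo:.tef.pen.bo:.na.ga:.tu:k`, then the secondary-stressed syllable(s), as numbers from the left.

Weights: 1 lo: H, 2 tef L, 3 pen L, 4 bo: H, 5 na L, 6 ga: H, 7 tu:k H.
Parse right to left (heavy = foot alone; LL = one foot; stranded L unfooted): (ˈlo:) (tef.ˈpen) (ˈbo:) na (ˈga:) (ˈtu:k).
Foot heads: 1, 3, 4, 6, 7.
Primary stress on the leftmost head = syllable 1.
Secondary stress on 3, 4, 6, 7: ˈlo:.tef.ˌpen.ˌbo:.na.ˌga:.ˌtu:k.

primary 1, secondary 3, 4, 6, 7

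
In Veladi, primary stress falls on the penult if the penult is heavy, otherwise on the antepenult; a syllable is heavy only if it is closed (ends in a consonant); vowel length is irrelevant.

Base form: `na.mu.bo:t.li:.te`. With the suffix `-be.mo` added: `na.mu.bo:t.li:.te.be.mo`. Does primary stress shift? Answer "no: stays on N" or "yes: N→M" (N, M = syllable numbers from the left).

Base `na.mu.bo:t.li:.te` (5 syllables):
  Weights: 3 bo:t H, 4 li: L, 5 te L.
  The penult (syllable 4, li:) is light, so stress falls on the antepenult (syllable 3, bo:t).
  → primary stress on syllable 3.
Suffixed `na.mu.bo:t.li:.te.be.mo` (7 syllables):
  Weights: 5 te L, 6 be L, 7 mo L.
  The penult (syllable 6, be) is light, so stress falls on the antepenult (syllable 5, te).
  → primary stress on syllable 5.

yes: 3→5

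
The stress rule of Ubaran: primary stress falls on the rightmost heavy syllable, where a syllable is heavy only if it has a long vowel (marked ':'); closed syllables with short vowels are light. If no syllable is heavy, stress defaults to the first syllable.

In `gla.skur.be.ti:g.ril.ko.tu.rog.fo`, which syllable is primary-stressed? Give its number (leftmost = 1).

4

Weights: 1 gla L, 2 skur L, 3 be L, 4 ti:g H, 5 ril L, 6 ko L, 7 tu L, 8 rog L, 9 fo L.
Heavy syllables in the domain: 4. The rightmost is syllable 4 (ti:g).
Primary stress: syllable 4 → gla.skur.be.ˈti:g.ril.ko.tu.rog.fo.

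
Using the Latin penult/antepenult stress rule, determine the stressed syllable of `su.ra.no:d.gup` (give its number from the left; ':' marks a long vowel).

Classical Latin: stress the penult if heavy (long vowel or closed), else the antepenult.
Weights: 2 ra L, 3 no:d H, 4 gup H.
The penult (syllable 3, no:d) is heavy, so it takes stress.
Stress on syllable 3: su.ra.ˈno:d.gup.

3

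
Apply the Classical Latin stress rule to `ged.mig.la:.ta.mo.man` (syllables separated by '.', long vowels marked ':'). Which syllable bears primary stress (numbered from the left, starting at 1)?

Classical Latin: stress the penult if heavy (long vowel or closed), else the antepenult.
Weights: 4 ta L, 5 mo L, 6 man H.
The penult (syllable 5, mo) is light, so stress falls on the antepenult (syllable 4, ta).
Stress on syllable 4: ged.mig.la:.ˈta.mo.man.

4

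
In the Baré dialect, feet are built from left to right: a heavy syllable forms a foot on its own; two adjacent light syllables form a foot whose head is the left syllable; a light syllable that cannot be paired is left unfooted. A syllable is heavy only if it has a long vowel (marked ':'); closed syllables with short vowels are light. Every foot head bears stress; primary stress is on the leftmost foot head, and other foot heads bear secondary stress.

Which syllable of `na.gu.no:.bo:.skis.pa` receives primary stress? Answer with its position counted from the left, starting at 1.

1

Weights: 1 na L, 2 gu L, 3 no: H, 4 bo: H, 5 skis L, 6 pa L.
Parse left to right (heavy = foot alone; LL = one foot; stranded L unfooted): (ˈna.gu) (ˈno:) (ˈbo:) (ˈskis.pa).
Foot heads: 1, 3, 4, 5.
Primary stress on the leftmost head = syllable 1.
Primary stress: syllable 1 → ˈna.gu.no:.bo:.skis.pa.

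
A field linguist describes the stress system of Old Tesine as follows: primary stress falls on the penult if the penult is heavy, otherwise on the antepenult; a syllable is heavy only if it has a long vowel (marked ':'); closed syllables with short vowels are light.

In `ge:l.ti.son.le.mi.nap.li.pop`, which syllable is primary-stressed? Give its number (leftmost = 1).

Weights: 6 nap L, 7 li L, 8 pop L.
The penult (syllable 7, li) is light, so stress falls on the antepenult (syllable 6, nap).
Primary stress: syllable 6 → ge:l.ti.son.le.mi.ˈnap.li.pop.

6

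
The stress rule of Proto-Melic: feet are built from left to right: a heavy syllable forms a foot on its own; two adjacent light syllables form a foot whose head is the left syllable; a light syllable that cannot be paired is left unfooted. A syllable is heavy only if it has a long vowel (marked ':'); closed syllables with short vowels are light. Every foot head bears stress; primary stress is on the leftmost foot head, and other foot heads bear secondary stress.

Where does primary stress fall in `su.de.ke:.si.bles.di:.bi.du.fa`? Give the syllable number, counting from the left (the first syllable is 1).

Weights: 1 su L, 2 de L, 3 ke: H, 4 si L, 5 bles L, 6 di: H, 7 bi L, 8 du L, 9 fa L.
Parse left to right (heavy = foot alone; LL = one foot; stranded L unfooted): (ˈsu.de) (ˈke:) (ˈsi.bles) (ˈdi:) (ˈbi.du) fa.
Foot heads: 1, 3, 4, 6, 7.
Primary stress on the leftmost head = syllable 1.
Primary stress: syllable 1 → ˈsu.de.ke:.si.bles.di:.bi.du.fa.

1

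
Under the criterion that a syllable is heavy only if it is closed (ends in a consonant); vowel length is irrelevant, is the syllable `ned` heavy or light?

heavy

`ned`: short vowel, closed (coda /d/). Closed (coda /d/) → heavy.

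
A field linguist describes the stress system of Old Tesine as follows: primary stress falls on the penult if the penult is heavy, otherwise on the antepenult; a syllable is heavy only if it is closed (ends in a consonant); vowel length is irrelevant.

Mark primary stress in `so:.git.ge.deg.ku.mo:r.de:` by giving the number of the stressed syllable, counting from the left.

Weights: 5 ku L, 6 mo:r H, 7 de: L.
The penult (syllable 6, mo:r) is heavy, so it takes stress.
Primary stress: syllable 6 → so:.git.ge.deg.ku.ˈmo:r.de:.

6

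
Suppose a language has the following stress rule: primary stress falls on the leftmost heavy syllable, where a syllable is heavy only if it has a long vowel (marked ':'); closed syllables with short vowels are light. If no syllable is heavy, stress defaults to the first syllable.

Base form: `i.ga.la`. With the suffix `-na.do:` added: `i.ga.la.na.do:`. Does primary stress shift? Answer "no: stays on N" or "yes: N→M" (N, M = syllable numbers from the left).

yes: 1→5

Base `i.ga.la` (3 syllables):
  Weights: 1 i L, 2 ga L, 3 la L.
  No heavy syllable in the domain; default to the first syllable = syllable 1.
  → primary stress on syllable 1.
Suffixed `i.ga.la.na.do:` (5 syllables):
  Weights: 1 i L, 2 ga L, 3 la L, 4 na L, 5 do: H.
  Heavy syllables in the domain: 5. The leftmost is syllable 5 (do:).
  → primary stress on syllable 5.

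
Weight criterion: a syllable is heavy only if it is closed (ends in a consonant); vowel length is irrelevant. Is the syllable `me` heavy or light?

light

`me`: short vowel, open (no coda). Open (no coda) → light.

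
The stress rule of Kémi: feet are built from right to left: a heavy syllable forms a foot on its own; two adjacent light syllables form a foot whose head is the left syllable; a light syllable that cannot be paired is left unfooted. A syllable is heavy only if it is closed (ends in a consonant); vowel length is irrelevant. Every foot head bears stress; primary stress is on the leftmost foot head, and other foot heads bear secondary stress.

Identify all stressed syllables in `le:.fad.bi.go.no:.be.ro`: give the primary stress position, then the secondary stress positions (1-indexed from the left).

Weights: 1 le: L, 2 fad H, 3 bi L, 4 go L, 5 no: L, 6 be L, 7 ro L.
Parse right to left (heavy = foot alone; LL = one foot; stranded L unfooted): le: (ˈfad) bi (ˈgo.no:) (ˈbe.ro).
Foot heads: 2, 4, 6.
Primary stress on the leftmost head = syllable 2.
Secondary stress on 4, 6: le:.ˈfad.bi.ˌgo.no:.ˌbe.ro.

primary 2, secondary 4, 6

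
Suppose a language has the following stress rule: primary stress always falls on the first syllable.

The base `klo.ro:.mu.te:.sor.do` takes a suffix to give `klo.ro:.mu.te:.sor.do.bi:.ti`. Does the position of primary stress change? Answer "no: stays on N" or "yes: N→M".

Base `klo.ro:.mu.te:.sor.do` (6 syllables):
  The word has 6 syllables; the first syllable is syllable 1 (klo).
  → primary stress on syllable 1.
Suffixed `klo.ro:.mu.te:.sor.do.bi:.ti` (8 syllables):
  The word has 8 syllables; the first syllable is syllable 1 (klo).
  → primary stress on syllable 1.

no: stays on 1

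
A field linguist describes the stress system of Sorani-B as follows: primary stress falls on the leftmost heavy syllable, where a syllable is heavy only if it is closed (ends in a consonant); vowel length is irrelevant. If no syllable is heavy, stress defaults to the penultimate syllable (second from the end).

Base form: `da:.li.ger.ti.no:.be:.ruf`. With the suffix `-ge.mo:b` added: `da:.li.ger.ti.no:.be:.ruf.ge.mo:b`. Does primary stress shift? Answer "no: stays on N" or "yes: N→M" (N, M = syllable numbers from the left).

no: stays on 3

Base `da:.li.ger.ti.no:.be:.ruf` (7 syllables):
  Weights: 1 da: L, 2 li L, 3 ger H, 4 ti L, 5 no: L, 6 be: L, 7 ruf H.
  Heavy syllables in the domain: 3, 7. The leftmost is syllable 3 (ger).
  → primary stress on syllable 3.
Suffixed `da:.li.ger.ti.no:.be:.ruf.ge.mo:b` (9 syllables):
  Weights: 1 da: L, 2 li L, 3 ger H, 4 ti L, 5 no: L, 6 be: L, 7 ruf H, 8 ge L, 9 mo:b H.
  Heavy syllables in the domain: 3, 7, 9. The leftmost is syllable 3 (ger).
  → primary stress on syllable 3.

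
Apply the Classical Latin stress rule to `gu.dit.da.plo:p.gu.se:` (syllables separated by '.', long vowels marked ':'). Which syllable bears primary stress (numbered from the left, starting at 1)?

Classical Latin: stress the penult if heavy (long vowel or closed), else the antepenult.
Weights: 4 plo:p H, 5 gu L, 6 se: H.
The penult (syllable 5, gu) is light, so stress falls on the antepenult (syllable 4, plo:p).
Stress on syllable 4: gu.dit.da.ˈplo:p.gu.se:.

4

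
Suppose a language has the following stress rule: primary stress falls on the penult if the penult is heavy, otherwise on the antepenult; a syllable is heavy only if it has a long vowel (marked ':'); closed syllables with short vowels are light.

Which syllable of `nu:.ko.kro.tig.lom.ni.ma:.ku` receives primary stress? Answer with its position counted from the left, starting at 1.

7

Weights: 6 ni L, 7 ma: H, 8 ku L.
The penult (syllable 7, ma:) is heavy, so it takes stress.
Primary stress: syllable 7 → nu:.ko.kro.tig.lom.ni.ˈma:.ku.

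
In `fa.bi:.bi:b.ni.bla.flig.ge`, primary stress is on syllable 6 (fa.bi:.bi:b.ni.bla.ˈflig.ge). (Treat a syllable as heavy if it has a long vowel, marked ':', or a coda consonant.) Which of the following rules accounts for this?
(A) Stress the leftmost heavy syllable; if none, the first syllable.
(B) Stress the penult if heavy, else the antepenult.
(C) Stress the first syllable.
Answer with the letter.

Rule A → syllable 2 (observed: 6).
Rule B → syllable 6 ✓.
Rule C → syllable 1 (observed: 6).

B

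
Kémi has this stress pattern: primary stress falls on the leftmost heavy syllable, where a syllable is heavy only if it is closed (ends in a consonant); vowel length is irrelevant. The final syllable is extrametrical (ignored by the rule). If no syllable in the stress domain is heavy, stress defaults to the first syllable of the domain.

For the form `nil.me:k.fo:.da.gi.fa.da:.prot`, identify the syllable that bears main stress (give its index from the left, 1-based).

1

The final syllable (8, prot) is extrametrical; the stress domain is syllables 1–7.
Weights: 1 nil H, 2 me:k H, 3 fo: L, 4 da L, 5 gi L, 6 fa L, 7 da: L.
Heavy syllables in the domain: 1, 2. The leftmost is syllable 1 (nil).
Primary stress: syllable 1 → ˈnil.me:k.fo:.da.gi.fa.da:.prot.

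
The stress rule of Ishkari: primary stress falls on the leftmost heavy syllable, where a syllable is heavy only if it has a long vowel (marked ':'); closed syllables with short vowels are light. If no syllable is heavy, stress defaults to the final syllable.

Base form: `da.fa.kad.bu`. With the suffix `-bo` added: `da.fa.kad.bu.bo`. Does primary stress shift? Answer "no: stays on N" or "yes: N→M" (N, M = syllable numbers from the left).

Base `da.fa.kad.bu` (4 syllables):
  Weights: 1 da L, 2 fa L, 3 kad L, 4 bu L.
  No heavy syllable in the domain; default to the final syllable = syllable 4.
  → primary stress on syllable 4.
Suffixed `da.fa.kad.bu.bo` (5 syllables):
  Weights: 1 da L, 2 fa L, 3 kad L, 4 bu L, 5 bo L.
  No heavy syllable in the domain; default to the final syllable = syllable 5.
  → primary stress on syllable 5.

yes: 4→5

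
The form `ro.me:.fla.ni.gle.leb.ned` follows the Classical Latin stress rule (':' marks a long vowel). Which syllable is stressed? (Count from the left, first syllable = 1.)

6

Classical Latin: stress the penult if heavy (long vowel or closed), else the antepenult.
Weights: 5 gle L, 6 leb H, 7 ned H.
The penult (syllable 6, leb) is heavy, so it takes stress.
Stress on syllable 6: ro.me:.fla.ni.gle.ˈleb.ned.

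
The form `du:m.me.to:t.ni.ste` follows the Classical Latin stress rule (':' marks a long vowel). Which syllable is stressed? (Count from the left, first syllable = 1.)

3

Classical Latin: stress the penult if heavy (long vowel or closed), else the antepenult.
Weights: 3 to:t H, 4 ni L, 5 ste L.
The penult (syllable 4, ni) is light, so stress falls on the antepenult (syllable 3, to:t).
Stress on syllable 3: du:m.me.ˈto:t.ni.ste.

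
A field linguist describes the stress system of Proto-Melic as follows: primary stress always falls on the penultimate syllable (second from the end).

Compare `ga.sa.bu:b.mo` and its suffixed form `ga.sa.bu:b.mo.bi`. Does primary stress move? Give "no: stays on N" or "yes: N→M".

Base `ga.sa.bu:b.mo` (4 syllables):
  The word has 4 syllables; the penultimate syllable (second from the end) is syllable 3 (bu:b).
  → primary stress on syllable 3.
Suffixed `ga.sa.bu:b.mo.bi` (5 syllables):
  The word has 5 syllables; the penultimate syllable (second from the end) is syllable 4 (mo).
  → primary stress on syllable 4.

yes: 3→4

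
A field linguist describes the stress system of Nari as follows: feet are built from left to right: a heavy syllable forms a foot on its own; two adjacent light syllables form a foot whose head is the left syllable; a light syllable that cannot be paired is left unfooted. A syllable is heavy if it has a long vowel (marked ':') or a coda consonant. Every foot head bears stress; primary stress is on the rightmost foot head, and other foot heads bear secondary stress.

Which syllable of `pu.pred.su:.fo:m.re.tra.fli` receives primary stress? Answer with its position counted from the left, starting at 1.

Weights: 1 pu L, 2 pred H, 3 su: H, 4 fo:m H, 5 re L, 6 tra L, 7 fli L.
Parse left to right (heavy = foot alone; LL = one foot; stranded L unfooted): pu (ˈpred) (ˈsu:) (ˈfo:m) (ˈre.tra) fli.
Foot heads: 2, 3, 4, 5.
Primary stress on the rightmost head = syllable 5.
Primary stress: syllable 5 → pu.pred.su:.fo:m.ˈre.tra.fli.

5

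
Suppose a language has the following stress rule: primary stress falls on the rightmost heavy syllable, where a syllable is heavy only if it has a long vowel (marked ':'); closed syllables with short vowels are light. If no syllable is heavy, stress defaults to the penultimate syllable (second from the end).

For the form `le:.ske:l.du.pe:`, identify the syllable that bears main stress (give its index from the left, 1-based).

Weights: 1 le: H, 2 ske:l H, 3 du L, 4 pe: H.
Heavy syllables in the domain: 1, 2, 4. The rightmost is syllable 4 (pe:).
Primary stress: syllable 4 → le:.ske:l.du.ˈpe:.

4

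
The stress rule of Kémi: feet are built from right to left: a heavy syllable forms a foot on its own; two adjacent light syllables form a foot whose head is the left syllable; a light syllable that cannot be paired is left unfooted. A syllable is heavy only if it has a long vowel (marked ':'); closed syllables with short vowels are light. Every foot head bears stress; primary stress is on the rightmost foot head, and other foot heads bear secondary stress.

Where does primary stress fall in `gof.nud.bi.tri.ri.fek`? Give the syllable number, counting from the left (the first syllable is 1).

5

Weights: 1 gof L, 2 nud L, 3 bi L, 4 tri L, 5 ri L, 6 fek L.
Parse right to left (heavy = foot alone; LL = one foot; stranded L unfooted): (ˈgof.nud) (ˈbi.tri) (ˈri.fek).
Foot heads: 1, 3, 5.
Primary stress on the rightmost head = syllable 5.
Primary stress: syllable 5 → gof.nud.bi.tri.ˈri.fek.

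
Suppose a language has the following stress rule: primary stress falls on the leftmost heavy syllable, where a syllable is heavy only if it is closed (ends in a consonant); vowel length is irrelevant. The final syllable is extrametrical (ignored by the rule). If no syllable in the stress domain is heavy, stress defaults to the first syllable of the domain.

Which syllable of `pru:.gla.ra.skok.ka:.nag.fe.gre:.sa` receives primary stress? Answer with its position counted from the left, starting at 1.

4

The final syllable (9, sa) is extrametrical; the stress domain is syllables 1–8.
Weights: 1 pru: L, 2 gla L, 3 ra L, 4 skok H, 5 ka: L, 6 nag H, 7 fe L, 8 gre: L.
Heavy syllables in the domain: 4, 6. The leftmost is syllable 4 (skok).
Primary stress: syllable 4 → pru:.gla.ra.ˈskok.ka:.nag.fe.gre:.sa.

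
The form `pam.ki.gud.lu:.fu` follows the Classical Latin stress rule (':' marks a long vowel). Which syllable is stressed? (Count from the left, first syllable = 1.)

Classical Latin: stress the penult if heavy (long vowel or closed), else the antepenult.
Weights: 3 gud H, 4 lu: H, 5 fu L.
The penult (syllable 4, lu:) is heavy, so it takes stress.
Stress on syllable 4: pam.ki.gud.ˈlu:.fu.

4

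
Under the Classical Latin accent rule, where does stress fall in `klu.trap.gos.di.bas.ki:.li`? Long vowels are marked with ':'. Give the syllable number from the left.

Classical Latin: stress the penult if heavy (long vowel or closed), else the antepenult.
Weights: 5 bas H, 6 ki: H, 7 li L.
The penult (syllable 6, ki:) is heavy, so it takes stress.
Stress on syllable 6: klu.trap.gos.di.bas.ˈki:.li.

6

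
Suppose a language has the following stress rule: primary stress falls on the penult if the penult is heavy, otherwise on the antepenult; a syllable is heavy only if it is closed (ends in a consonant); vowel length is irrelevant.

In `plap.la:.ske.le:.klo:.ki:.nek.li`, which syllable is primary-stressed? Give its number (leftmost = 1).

7

Weights: 6 ki: L, 7 nek H, 8 li L.
The penult (syllable 7, nek) is heavy, so it takes stress.
Primary stress: syllable 7 → plap.la:.ske.le:.klo:.ki:.ˈnek.li.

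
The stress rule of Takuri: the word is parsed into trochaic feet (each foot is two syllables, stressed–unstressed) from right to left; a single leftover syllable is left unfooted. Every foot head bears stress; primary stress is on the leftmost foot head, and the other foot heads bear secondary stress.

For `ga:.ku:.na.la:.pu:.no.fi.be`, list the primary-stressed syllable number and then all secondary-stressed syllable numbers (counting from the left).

primary 1, secondary 3, 5, 7

Parse right to left into trochaic (ˈσσ) feet: (ˈga:.ku:) (ˈna.la:) (ˈpu:.no) (ˈfi.be).
Foot heads (stressed positions): 1, 3, 5, 7.
End Rule Leftmost: primary stress on the leftmost head = syllable 1.
Secondary stress on 3, 5, 7: ˈga:.ku:.ˌna.la:.ˌpu:.no.ˌfi.be.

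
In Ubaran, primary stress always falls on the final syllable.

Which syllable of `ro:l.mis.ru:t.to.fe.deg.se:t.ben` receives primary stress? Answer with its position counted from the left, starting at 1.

8

The word has 8 syllables; the final syllable is syllable 8 (ben).
Primary stress: syllable 8 → ro:l.mis.ru:t.to.fe.deg.se:t.ˈben.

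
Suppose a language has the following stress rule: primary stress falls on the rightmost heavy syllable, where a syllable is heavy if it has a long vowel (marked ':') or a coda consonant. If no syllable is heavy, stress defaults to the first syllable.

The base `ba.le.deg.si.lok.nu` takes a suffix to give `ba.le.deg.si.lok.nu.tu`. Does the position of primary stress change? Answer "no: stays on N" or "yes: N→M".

no: stays on 5

Base `ba.le.deg.si.lok.nu` (6 syllables):
  Weights: 1 ba L, 2 le L, 3 deg H, 4 si L, 5 lok H, 6 nu L.
  Heavy syllables in the domain: 3, 5. The rightmost is syllable 5 (lok).
  → primary stress on syllable 5.
Suffixed `ba.le.deg.si.lok.nu.tu` (7 syllables):
  Weights: 1 ba L, 2 le L, 3 deg H, 4 si L, 5 lok H, 6 nu L, 7 tu L.
  Heavy syllables in the domain: 3, 5. The rightmost is syllable 5 (lok).
  → primary stress on syllable 5.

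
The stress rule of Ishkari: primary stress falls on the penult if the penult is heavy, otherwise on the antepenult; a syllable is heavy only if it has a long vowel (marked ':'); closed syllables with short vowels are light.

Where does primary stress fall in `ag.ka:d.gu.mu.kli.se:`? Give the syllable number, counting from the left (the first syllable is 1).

Weights: 4 mu L, 5 kli L, 6 se: H.
The penult (syllable 5, kli) is light, so stress falls on the antepenult (syllable 4, mu).
Primary stress: syllable 4 → ag.ka:d.gu.ˈmu.kli.se:.

4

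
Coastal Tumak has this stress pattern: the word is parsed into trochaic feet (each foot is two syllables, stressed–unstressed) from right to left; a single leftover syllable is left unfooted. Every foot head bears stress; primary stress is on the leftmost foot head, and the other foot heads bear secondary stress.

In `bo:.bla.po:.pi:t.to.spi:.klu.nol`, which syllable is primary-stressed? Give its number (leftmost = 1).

1

Parse right to left into trochaic (ˈσσ) feet: (ˈbo:.bla) (ˈpo:.pi:t) (ˈto.spi:) (ˈklu.nol).
Foot heads (stressed positions): 1, 3, 5, 7.
End Rule Leftmost: primary stress on the leftmost head = syllable 1.
Primary stress: syllable 1 → ˈbo:.bla.po:.pi:t.to.spi:.klu.nol.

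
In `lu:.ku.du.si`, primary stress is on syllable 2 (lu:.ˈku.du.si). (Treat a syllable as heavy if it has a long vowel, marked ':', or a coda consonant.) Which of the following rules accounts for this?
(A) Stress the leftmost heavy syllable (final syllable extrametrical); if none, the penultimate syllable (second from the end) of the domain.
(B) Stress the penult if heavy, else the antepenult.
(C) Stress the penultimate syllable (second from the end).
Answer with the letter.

Rule A → syllable 1 (observed: 2).
Rule B → syllable 2 ✓.
Rule C → syllable 3 (observed: 2).

B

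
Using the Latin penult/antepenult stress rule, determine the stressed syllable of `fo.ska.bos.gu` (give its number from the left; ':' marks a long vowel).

3

Classical Latin: stress the penult if heavy (long vowel or closed), else the antepenult.
Weights: 2 ska L, 3 bos H, 4 gu L.
The penult (syllable 3, bos) is heavy, so it takes stress.
Stress on syllable 3: fo.ska.ˈbos.gu.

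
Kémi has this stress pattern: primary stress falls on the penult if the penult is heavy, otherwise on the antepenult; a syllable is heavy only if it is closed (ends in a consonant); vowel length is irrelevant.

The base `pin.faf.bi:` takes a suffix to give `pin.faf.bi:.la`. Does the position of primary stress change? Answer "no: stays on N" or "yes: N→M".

no: stays on 2

Base `pin.faf.bi:` (3 syllables):
  Weights: 1 pin H, 2 faf H, 3 bi: L.
  The penult (syllable 2, faf) is heavy, so it takes stress.
  → primary stress on syllable 2.
Suffixed `pin.faf.bi:.la` (4 syllables):
  Weights: 2 faf H, 3 bi: L, 4 la L.
  The penult (syllable 3, bi:) is light, so stress falls on the antepenult (syllable 2, faf).
  → primary stress on syllable 2.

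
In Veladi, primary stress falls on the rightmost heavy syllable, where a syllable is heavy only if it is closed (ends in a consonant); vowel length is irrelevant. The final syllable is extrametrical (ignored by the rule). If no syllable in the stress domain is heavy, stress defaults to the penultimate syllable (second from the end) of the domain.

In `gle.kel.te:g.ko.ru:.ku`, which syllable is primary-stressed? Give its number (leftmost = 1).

3

The final syllable (6, ku) is extrametrical; the stress domain is syllables 1–5.
Weights: 1 gle L, 2 kel H, 3 te:g H, 4 ko L, 5 ru: L.
Heavy syllables in the domain: 2, 3. The rightmost is syllable 3 (te:g).
Primary stress: syllable 3 → gle.kel.ˈte:g.ko.ru:.ku.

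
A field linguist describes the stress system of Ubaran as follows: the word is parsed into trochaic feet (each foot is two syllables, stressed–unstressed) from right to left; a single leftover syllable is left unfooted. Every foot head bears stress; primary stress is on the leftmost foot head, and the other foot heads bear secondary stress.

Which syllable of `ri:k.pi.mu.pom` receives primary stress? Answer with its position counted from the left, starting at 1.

Parse right to left into trochaic (ˈσσ) feet: (ˈri:k.pi) (ˈmu.pom).
Foot heads (stressed positions): 1, 3.
End Rule Leftmost: primary stress on the leftmost head = syllable 1.
Primary stress: syllable 1 → ˈri:k.pi.mu.pom.

1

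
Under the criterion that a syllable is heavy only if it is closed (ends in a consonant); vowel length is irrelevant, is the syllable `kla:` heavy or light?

light

`kla:`: long vowel, open (no coda). Open (no coda) → light.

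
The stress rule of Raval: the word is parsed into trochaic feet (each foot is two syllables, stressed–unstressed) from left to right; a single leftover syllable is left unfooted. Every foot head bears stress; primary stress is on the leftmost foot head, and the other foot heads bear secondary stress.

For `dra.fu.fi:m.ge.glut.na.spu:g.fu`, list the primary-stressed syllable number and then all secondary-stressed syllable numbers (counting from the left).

primary 1, secondary 3, 5, 7

Parse left to right into trochaic (ˈσσ) feet: (ˈdra.fu) (ˈfi:m.ge) (ˈglut.na) (ˈspu:g.fu).
Foot heads (stressed positions): 1, 3, 5, 7.
End Rule Leftmost: primary stress on the leftmost head = syllable 1.
Secondary stress on 3, 5, 7: ˈdra.fu.ˌfi:m.ge.ˌglut.na.ˌspu:g.fu.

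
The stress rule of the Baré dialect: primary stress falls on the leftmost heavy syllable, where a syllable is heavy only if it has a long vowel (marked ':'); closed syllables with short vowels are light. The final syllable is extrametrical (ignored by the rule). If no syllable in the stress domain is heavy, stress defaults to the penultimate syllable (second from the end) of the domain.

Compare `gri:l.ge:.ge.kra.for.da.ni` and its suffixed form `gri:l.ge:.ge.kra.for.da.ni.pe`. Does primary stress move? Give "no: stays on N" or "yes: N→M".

Base `gri:l.ge:.ge.kra.for.da.ni` (7 syllables):
  The final syllable (7, ni) is extrametrical; the stress domain is syllables 1–6.
  Weights: 1 gri:l H, 2 ge: H, 3 ge L, 4 kra L, 5 for L, 6 da L.
  Heavy syllables in the domain: 1, 2. The leftmost is syllable 1 (gri:l).
  → primary stress on syllable 1.
Suffixed `gri:l.ge:.ge.kra.for.da.ni.pe` (8 syllables):
  The final syllable (8, pe) is extrametrical; the stress domain is syllables 1–7.
  Weights: 1 gri:l H, 2 ge: H, 3 ge L, 4 kra L, 5 for L, 6 da L, 7 ni L.
  Heavy syllables in the domain: 1, 2. The leftmost is syllable 1 (gri:l).
  → primary stress on syllable 1.

no: stays on 1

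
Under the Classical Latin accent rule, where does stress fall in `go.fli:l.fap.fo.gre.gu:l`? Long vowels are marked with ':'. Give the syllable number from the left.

4

Classical Latin: stress the penult if heavy (long vowel or closed), else the antepenult.
Weights: 4 fo L, 5 gre L, 6 gu:l H.
The penult (syllable 5, gre) is light, so stress falls on the antepenult (syllable 4, fo).
Stress on syllable 4: go.fli:l.fap.ˈfo.gre.gu:l.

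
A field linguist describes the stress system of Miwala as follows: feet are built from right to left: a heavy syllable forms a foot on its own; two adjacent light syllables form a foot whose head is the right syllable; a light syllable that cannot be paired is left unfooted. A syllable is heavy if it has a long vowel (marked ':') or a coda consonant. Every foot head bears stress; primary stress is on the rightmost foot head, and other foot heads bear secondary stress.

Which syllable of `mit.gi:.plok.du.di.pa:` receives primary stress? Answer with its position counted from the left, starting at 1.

Weights: 1 mit H, 2 gi: H, 3 plok H, 4 du L, 5 di L, 6 pa: H.
Parse right to left (heavy = foot alone; LL = one foot; stranded L unfooted): (ˈmit) (ˈgi:) (ˈplok) (du.ˈdi) (ˈpa:).
Foot heads: 1, 2, 3, 5, 6.
Primary stress on the rightmost head = syllable 6.
Primary stress: syllable 6 → mit.gi:.plok.du.di.ˈpa:.

6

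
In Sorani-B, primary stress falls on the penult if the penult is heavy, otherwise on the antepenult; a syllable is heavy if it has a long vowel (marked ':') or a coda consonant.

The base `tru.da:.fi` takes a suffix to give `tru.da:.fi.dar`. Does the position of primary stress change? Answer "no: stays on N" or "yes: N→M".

no: stays on 2

Base `tru.da:.fi` (3 syllables):
  Weights: 1 tru L, 2 da: H, 3 fi L.
  The penult (syllable 2, da:) is heavy, so it takes stress.
  → primary stress on syllable 2.
Suffixed `tru.da:.fi.dar` (4 syllables):
  Weights: 2 da: H, 3 fi L, 4 dar H.
  The penult (syllable 3, fi) is light, so stress falls on the antepenult (syllable 2, da:).
  → primary stress on syllable 2.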